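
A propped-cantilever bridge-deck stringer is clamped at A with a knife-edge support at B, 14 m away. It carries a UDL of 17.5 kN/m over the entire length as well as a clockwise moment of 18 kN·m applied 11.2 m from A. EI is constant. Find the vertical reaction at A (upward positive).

R_A = 151.3 kN

Choose R_B as the redundant. The primary structure is the cantilever fixed at A.
Free-end deflection of the primary structure under the applied loading (downward +):
  UDL 17.5: wL⁴/(8EI) = 84035/EI
  clockwise couple 18 at a = 11.2: M₀a(2L − a)/(2EI) = 1693/EI
  δ_0 = 85728/EI
Flexibility coefficient — unit upward force at B: δ_{BB} = L³/(3EI) = 914.7/EI.
Compatibility at B: δ_0 − R_B·δ_{BB} = 0, so R_B = 85728/914.7 = 93.73 kN.
Vertical equilibrium: R_A = ΣP − R_B = 245 − 93.73 = 151.3 kN.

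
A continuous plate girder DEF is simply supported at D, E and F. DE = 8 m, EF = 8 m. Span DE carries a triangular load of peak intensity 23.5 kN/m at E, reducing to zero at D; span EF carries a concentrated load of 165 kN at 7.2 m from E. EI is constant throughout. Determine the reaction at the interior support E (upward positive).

Insert a hinge at E; M_E is the redundant, and each span becomes simply supported.
Discontinuity in slope at E on the released structure — sum the simple-span end rotations:
  span DE: triangular load, peak 23.5: w₀L³/(45EI) = 267.4/EI
  span EF: point load 165 at a = 7.2: Pab(L + b)/(6LEI) = 174.2/EI
  relative rotation θ_0 = (267.4 + 174.2)/EI = 441.6/EI
A unit hogging moment at E produces rotation L₁/(3EI) + L₂/(3EI) = 5.333/EI.
Compatibility: M_E·(L₁+L₂)/(3EI) = θ_0, giving M_E = 82.8 kN·m (hogging).
Span DE, ΣM about D with M_E applied at E: R_E^{DE}·8 = 501.3 + 82.8, so R_E^{DE} = 73.02 kN and R_D = 94 − 73.02 = 20.98 kN.
Span EF, ΣM about F: R_E^{EF}·8 = 132 + 82.8, so R_E^{EF} = 26.85 kN and R_F = 165 − 26.85 = 138.1 kN.
R_E = 73.02 + 26.85 = 99.87 kN.

R_E = 99.87 kN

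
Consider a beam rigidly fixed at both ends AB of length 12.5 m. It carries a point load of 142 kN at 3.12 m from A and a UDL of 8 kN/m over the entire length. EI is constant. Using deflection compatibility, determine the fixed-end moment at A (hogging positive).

M_A = 353.6 kN·m

Take the two fixed-end moments M_A, M_B as redundants; the released structure is the simple span AB.
End rotations of the released simple span under the applied load (×1/EI):
  at A: point load 142 at a = 3.12: Pab(L + b)/(6LEI) = 1212/EI
  at B: point load 142 at a = 3.12: Pab(L + a)/(6LEI) = 865.5/EI
  at A: UDL 8: wL³/(24EI) = 651/EI
  at B: UDL 8: wL³/(24EI) = 651/EI
  θ_A0 = 1863/EI,  θ_B0 = 1517/EI
Flexibility coefficients: a unit moment at one end gives L/(3EI) there and L/(6EI) at the far end, so f₁₁ = f₂₂ = 4.167/EI and f₁₂ = f₂₁ = 2.083/EI.
Compatibility — zero rotation at each built-in end:
  4.167 M_A + 2.083 M_B = 1863
  2.083 M_A + 4.167 M_B = 1517
Solving the pair gives M_A = 353.6 kN·m and M_B = 187.1 kN·m (hogging).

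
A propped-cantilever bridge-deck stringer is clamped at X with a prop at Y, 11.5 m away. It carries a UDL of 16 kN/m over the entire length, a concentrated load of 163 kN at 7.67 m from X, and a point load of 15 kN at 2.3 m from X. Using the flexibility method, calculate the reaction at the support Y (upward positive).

R_Y = 154.4 kN

Take the reaction at Y as the redundant and release it; the primary structure is a cantilever fixed at X.
Free-end deflection of the primary structure under the applied loading (downward +):
  UDL 16: wL⁴/(8EI) = 34980/EI
  point load 163 at a = 7.67: Pa²(3L − a)/(6EI) = 42879/EI
  point load 15 at a = 2.3: Pa²(3L − a)/(6EI) = 425.8/EI
  δ_0 = 78285/EI
Tip deflection under a unit load at Y: L³/(3EI) = 507/EI.
The prop prevents deflection at Y: R_Y = δ_0/δ_{YY} = 78285/507 = 154.4 kN.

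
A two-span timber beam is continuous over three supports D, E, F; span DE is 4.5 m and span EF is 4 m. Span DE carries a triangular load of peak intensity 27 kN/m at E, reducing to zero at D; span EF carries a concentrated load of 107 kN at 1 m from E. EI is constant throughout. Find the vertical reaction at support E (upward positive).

Take M_E as the redundant. Released structure: two simple spans DE and EF with a hinge at E.
Discontinuity in slope at E on the released structure — sum the simple-span end rotations:
  span DE: triangular load, peak 27: w₀L³/(45EI) = 54.67/EI
  span EF: point load 107 at a = 1: Pab(L + b)/(6LEI) = 93.62/EI
  relative rotation θ_0 = (54.67 + 93.62)/EI = 148.3/EI
A unit hogging moment at E produces rotation L₁/(3EI) + L₂/(3EI) = 2.833/EI.
Slope continuity at E: θ_0 = M_E·2.833/EI, so M_E = 148.3/2.833 = 52.34 kN·m (hogging).
Span DE, ΣM about D with M_E applied at E: R_E^{DE}·4.5 = 182.2 + 52.34, so R_E^{DE} = 52.13 kN and R_D = 60.75 − 52.13 = 8.619 kN.
Span EF, ΣM about F: R_E^{EF}·4 = 321 + 52.34, so R_E^{EF} = 93.34 kN and R_F = 107 − 93.34 = 13.66 kN.
R_E = 52.13 + 93.34 = 145.5 kN.

R_E = 145.5 kN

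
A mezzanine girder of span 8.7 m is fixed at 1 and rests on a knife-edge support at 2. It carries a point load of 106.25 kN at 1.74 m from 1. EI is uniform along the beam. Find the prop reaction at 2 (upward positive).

R_2 = 5.95 kN

Choose R_2 as the redundant. The primary structure is the cantilever fixed at 1.
Free-end deflection of the primary structure under the applied loading (downward +):
  point load 106.25 at a = 1.74: Pa²(3L − a)/(6EI) = 1306/EI
Tip deflection under a unit load at 2: L³/(3EI) = 219.5/EI.
The prop prevents deflection at 2: R_2 = δ_0/δ_{22} = 1306/219.5 = 5.95 kN.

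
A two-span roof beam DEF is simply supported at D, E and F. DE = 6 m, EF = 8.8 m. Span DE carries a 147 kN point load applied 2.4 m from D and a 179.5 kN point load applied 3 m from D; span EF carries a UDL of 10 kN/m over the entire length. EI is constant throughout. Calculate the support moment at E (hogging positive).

Release continuity at E by inserting a hinge; the redundant is the internal moment M_E. The primary structure is two simply-supported spans DE and EF.
Rotations at E on the released spans (each span's end-slope, ×1/EI):
  span DE: point load 147 at a = 2.4: Pab(L + a)/(6LEI) = 296.4/EI
  span DE: point load 179.5 at a = 3: Pab(L + a)/(6LEI) = 403.9/EI
  span EF: UDL 10: wL³/(24EI) = 283.9/EI
  relative rotation θ_0 = (700.2 + 283.9)/EI = 984.2/EI
A unit hogging moment at E produces rotation L₁/(3EI) + L₂/(3EI) = 4.933/EI.
Compatibility: M_E·(L₁+L₂)/(3EI) = θ_0, giving M_E = 199.5 kN·m (hogging).

M_E = 199.5 kN·m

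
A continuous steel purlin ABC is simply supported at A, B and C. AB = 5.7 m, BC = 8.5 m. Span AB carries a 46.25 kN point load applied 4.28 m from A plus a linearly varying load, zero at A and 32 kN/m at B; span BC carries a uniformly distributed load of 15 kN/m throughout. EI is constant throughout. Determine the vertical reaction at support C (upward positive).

Release continuity at B by inserting a hinge; the redundant is the internal moment M_B. The primary structure is two simply-supported spans AB and BC.
End slopes at the hinge B, treating each span as simply supported:
  span AB: point load 46.25 at a = 4.28: Pab(L + a)/(6LEI) = 82.03/EI
  span AB: triangular load, peak 32: w₀L³/(45EI) = 131.7/EI
  span BC: UDL 15: wL³/(24EI) = 383.8/EI
  relative rotation θ_0 = (213.7 + 383.8)/EI = 597.5/EI
A unit hogging moment at B produces rotation L₁/(3EI) + L₂/(3EI) = 4.733/EI.
Compatibility: M_B·(L₁+L₂)/(3EI) = θ_0, giving M_B = 126.2 kN·m (hogging).
Span BC, ΣM about C: R_B^{BC}·8.5 = 541.9 + 126.2, so R_B^{BC} = 78.6 kN and R_C = 127.5 − 78.6 = 48.9 kN.

R_C = 48.9 kN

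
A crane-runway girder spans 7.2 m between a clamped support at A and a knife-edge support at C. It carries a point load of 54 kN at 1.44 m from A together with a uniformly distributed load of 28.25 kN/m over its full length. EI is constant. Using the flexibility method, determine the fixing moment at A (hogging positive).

Choose R_C as the redundant. The primary structure is the cantilever fixed at A.
Free-end deflection of the primary structure under the applied loading (downward +):
  point load 54 at a = 1.44: Pa²(3L − a)/(6EI) = 376.2/EI
  UDL 28.25: wL⁴/(8EI) = 9490/EI
  δ_0 = 9866/EI
Flexibility coefficient — unit upward force at C: δ_{CC} = L³/(3EI) = 124.4/EI.
The prop prevents deflection at C: R_C = δ_0/δ_{CC} = 9866/124.4 = 79.3 kN.
Moment equilibrium about A: M_A = Σ(load moments about A) − R_C·L = 810 − 79.3×7.2 = 239 kN·m.

M_A = 239 kN·m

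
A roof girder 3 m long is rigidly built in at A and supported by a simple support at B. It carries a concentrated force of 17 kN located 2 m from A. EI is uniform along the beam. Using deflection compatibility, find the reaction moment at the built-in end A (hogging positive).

M_A = 7.556 kN·m

Remove the prop at B; the released (primary) structure is a cantilever built in at A.
Downward deflection at the released point B due to the loads:
  point load 17 at a = 2: Pa²(3L − a)/(6EI) = 79.33/EI
Tip deflection under a unit load at B: L³/(3EI) = 9/EI.
Compatibility at B: δ_0 − R_B·δ_{BB} = 0, so R_B = 79.33/9 = 8.815 kN.
Moment equilibrium about A: M_A = Σ(load moments about A) − R_B·L = 34 − 8.815×3 = 7.556 kN·m.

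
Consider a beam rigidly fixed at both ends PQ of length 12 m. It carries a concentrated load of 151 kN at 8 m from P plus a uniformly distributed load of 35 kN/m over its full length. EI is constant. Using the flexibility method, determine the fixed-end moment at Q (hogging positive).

Release both end moments; the primary structure is a simply-supported span PQ with redundants M_P and M_Q.
On the primary (simply-supported) span, the end slopes from the loading are:
  at P: point load 151 at a = 8: Pab(L + b)/(6LEI) = 1074/EI
  at Q: point load 151 at a = 8: Pab(L + a)/(6LEI) = 1342/EI
  at P: UDL 35: wL³/(24EI) = 2520/EI
  at Q: UDL 35: wL³/(24EI) = 2520/EI
  θ_P0 = 3594/EI,  θ_Q0 = 3862/EI
Flexibility coefficients: a unit moment at one end gives L/(3EI) there and L/(6EI) at the far end, so f₁₁ = f₂₂ = 4/EI and f₁₂ = f₂₁ = 2/EI.
Compatibility — zero rotation at each built-in end:
  4 M_P + 2 M_Q = 3594
  2 M_P + 4 M_Q = 3862
Solving the pair gives M_P = 554.2 kN·m and M_Q = 688.4 kN·m (hogging).

M_Q = 688.4 kN·m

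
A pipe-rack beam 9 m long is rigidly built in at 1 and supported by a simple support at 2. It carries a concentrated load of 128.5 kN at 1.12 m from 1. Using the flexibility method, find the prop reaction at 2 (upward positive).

R_2 = 2.861 kN

Choose R_2 as the redundant. The primary structure is the cantilever fixed at 1.
Free-end deflection of the primary structure under the applied loading (downward +):
  point load 128.5 at a = 1.12: Pa²(3L − a)/(6EI) = 695.3/EI
Tip deflection under a unit load at 2: L³/(3EI) = 243/EI.
The prop prevents deflection at 2: R_2 = δ_0/δ_{22} = 695.3/243 = 2.861 kN.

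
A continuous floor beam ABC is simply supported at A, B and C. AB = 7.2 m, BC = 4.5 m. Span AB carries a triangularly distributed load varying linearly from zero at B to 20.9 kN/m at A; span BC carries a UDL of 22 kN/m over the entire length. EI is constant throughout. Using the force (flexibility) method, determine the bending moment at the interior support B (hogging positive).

M_B = 60.31 kN·m

Take M_B as the redundant. Released structure: two simple spans AB and BC with a hinge at B.
End slopes at the hinge B, treating each span as simply supported:
  span AB: triangular load, peak 20.9: 7w₀L³/(360EI) = 151.7/EI
  span BC: UDL 22: wL³/(24EI) = 83.53/EI
  relative rotation θ_0 = (151.7 + 83.53)/EI = 235.2/EI
A unit hogging moment at B produces rotation L₁/(3EI) + L₂/(3EI) = 3.9/EI.
Slope continuity at B: θ_0 = M_B·3.9/EI, so M_B = 235.2/3.9 = 60.31 kN·m (hogging).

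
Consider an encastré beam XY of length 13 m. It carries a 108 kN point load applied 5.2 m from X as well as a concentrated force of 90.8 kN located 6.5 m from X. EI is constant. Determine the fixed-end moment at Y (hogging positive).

M_Y = 282.3 kN·m

Take the two fixed-end moments M_X, M_Y as redundants; the released structure is the simple span XY.
Simple-span end rotations at X and Y under the given loads:
  at X: point load 108 at a = 5.2: Pab(L + b)/(6LEI) = 1168/EI
  at Y: point load 108 at a = 5.2: Pab(L + a)/(6LEI) = 1022/EI
  at X: point load 90.8 at a = 6.5: Pab(L + b)/(6LEI) = 959.1/EI
  at Y: point load 90.8 at a = 6.5: Pab(L + a)/(6LEI) = 959.1/EI
  θ_X0 = 2127/EI,  θ_Y0 = 1981/EI
Flexibility coefficients: a unit moment at one end gives L/(3EI) there and L/(6EI) at the far end, so f₁₁ = f₂₂ = 4.333/EI and f₁₂ = f₂₁ = 2.167/EI.
Compatibility — zero rotation at each built-in end:
  4.333 M_X + 2.167 M_Y = 2127
  2.167 M_X + 4.333 M_Y = 1981
Solving the pair gives M_X = 349.7 kN·m and M_Y = 282.3 kN·m (hogging).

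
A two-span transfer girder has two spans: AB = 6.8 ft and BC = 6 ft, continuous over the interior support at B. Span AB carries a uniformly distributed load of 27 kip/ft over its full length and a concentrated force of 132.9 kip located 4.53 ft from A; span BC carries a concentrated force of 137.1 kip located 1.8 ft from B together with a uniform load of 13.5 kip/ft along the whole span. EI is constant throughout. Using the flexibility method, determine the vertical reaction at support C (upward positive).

R_C = 36.77 kip

Insert a hinge at B; M_B is the redundant, and each span becomes simply supported.
Rotations at B on the released spans (each span's end-slope, ×1/EI):
  span AB: UDL 27: wL³/(24EI) = 353.7/EI
  span AB: point load 132.9 at a = 4.53: Pab(L + a)/(6LEI) = 379.5/EI
  span BC: point load 137.1 at a = 1.8: Pab(L + b)/(6LEI) = 293.7/EI
  span BC: UDL 13.5: wL³/(24EI) = 121.5/EI
  relative rotation θ_0 = (733.2 + 415.2)/EI = 1148/EI
A unit hogging moment at B produces rotation L₁/(3EI) + L₂/(3EI) = 4.267/EI.
Slope continuity at B: θ_0 = M_B·4.267/EI, so M_B = 1148/4.267 = 269.2 kip·ft (hogging).
Span BC, ΣM about C: R_B^{BC}·6 = 818.8 + 269.2, so R_B^{BC} = 181.3 kip and R_C = 218.1 − 181.3 = 36.77 kip.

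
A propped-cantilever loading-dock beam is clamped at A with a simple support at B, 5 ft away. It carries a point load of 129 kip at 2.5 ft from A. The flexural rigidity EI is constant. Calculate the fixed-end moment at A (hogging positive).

Release the roller at B. Primary structure: cantilever fixed at A.
Primary-structure tip deflection at B by superposition:
  point load 129 at a = 2.5: Pa²(3L − a)/(6EI) = 1680/EI
Tip deflection under a unit load at B: L³/(3EI) = 41.67/EI.
The prop prevents deflection at B: R_B = δ_0/δ_{BB} = 1680/41.67 = 40.31 kip.
Moment equilibrium about A: M_A = Σ(load moments about A) − R_B·L = 322.5 − 40.31×5 = 120.9 kip·ft.

M_A = 120.9 kip·ft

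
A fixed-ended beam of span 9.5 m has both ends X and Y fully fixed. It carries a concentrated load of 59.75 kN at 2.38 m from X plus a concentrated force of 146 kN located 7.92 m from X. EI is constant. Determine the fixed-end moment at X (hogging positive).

M_X = 111.9 kN·m

Take the two fixed-end moments M_X, M_Y as redundants; the released structure is the simple span XY.
Simple-span end rotations at X and Y under the given loads:
  at X: point load 59.75 at a = 2.38: Pab(L + b)/(6LEI) = 295.2/EI
  at Y: point load 59.75 at a = 2.38: Pab(L + a)/(6LEI) = 211/EI
  at X: point load 146 at a = 7.92: Pab(L + b)/(6LEI) = 355.1/EI
  at Y: point load 146 at a = 7.92: Pab(L + a)/(6LEI) = 558.4/EI
  θ_X0 = 650.4/EI,  θ_Y0 = 769.4/EI
Flexibility coefficients: a unit moment at one end gives L/(3EI) there and L/(6EI) at the far end, so f₁₁ = f₂₂ = 3.167/EI and f₁₂ = f₂₁ = 1.583/EI.
Compatibility — zero rotation at each built-in end:
  3.167 M_X + 1.583 M_Y = 650.4
  1.583 M_X + 3.167 M_Y = 769.4
Solving the pair gives M_X = 111.9 kN·m and M_Y = 187 kN·m (hogging).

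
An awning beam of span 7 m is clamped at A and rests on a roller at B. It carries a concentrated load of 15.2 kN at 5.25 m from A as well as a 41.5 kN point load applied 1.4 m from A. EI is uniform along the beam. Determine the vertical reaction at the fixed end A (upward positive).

Choose R_B as the redundant. The primary structure is the cantilever fixed at A.
Primary-structure tip deflection at B by superposition:
  point load 15.2 at a = 5.25: Pa²(3L − a)/(6EI) = 1100/EI
  point load 41.5 at a = 1.4: Pa²(3L − a)/(6EI) = 265.7/EI
  δ_0 = 1365/EI
Tip deflection under a unit load at B: L³/(3EI) = 114.3/EI.
The prop prevents deflection at B: R_B = δ_0/δ_{BB} = 1365/114.3 = 11.94 kN.
Vertical equilibrium: R_A = ΣP − R_B = 56.7 − 11.94 = 44.76 kN.

R_A = 44.76 kN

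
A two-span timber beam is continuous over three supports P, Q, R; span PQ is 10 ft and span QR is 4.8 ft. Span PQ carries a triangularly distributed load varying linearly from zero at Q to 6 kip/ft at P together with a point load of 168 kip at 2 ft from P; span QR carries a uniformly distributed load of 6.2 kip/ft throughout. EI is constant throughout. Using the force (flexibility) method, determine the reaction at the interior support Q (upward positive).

R_Q = 101.2 kip

Insert a hinge at Q; M_Q is the redundant, and each span becomes simply supported.
Discontinuity in slope at Q on the released structure — sum the simple-span end rotations:
  span PQ: triangular load, peak 6: 7w₀L³/(360EI) = 116.7/EI
  span PQ: point load 168 at a = 2: Pab(L + a)/(6LEI) = 537.6/EI
  span QR: UDL 6.2: wL³/(24EI) = 28.57/EI
  relative rotation θ_0 = (654.3 + 28.57)/EI = 682.8/EI
A unit hogging moment at Q produces rotation L₁/(3EI) + L₂/(3EI) = 4.933/EI.
Slope continuity at Q: θ_0 = M_Q·4.933/EI, so M_Q = 682.8/4.933 = 138.4 kip·ft (hogging).
Span PQ, ΣM about P with M_Q applied at Q: R_Q^{PQ}·10 = 436 + 138.4, so R_Q^{PQ} = 57.44 kip and R_P = 198 − 57.44 = 140.6 kip.
Span QR, ΣM about R: R_Q^{QR}·4.8 = 71.42 + 138.4, so R_Q^{QR} = 43.72 kip and R_R = 29.76 − 43.72 = -13.96 kip.
R_Q = 57.44 + 43.72 = 101.2 kip.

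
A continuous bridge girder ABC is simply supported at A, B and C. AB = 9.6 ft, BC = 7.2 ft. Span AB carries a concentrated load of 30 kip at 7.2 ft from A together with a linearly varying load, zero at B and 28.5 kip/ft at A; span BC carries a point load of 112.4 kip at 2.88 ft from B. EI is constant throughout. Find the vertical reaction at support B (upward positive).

R_B = 179.6 kip

Release continuity at B by inserting a hinge; the redundant is the internal moment M_B. The primary structure is two simply-supported spans AB and BC.
End slopes at the hinge B, treating each span as simply supported:
  span AB: point load 30 at a = 7.2: Pab(L + a)/(6LEI) = 151.2/EI
  span AB: triangular load, peak 28.5: 7w₀L³/(360EI) = 490.3/EI
  span BC: point load 112.4 at a = 2.88: Pab(L + b)/(6LEI) = 372.9/EI
  relative rotation θ_0 = (641.5 + 372.9)/EI = 1014/EI
A unit hogging moment at B produces rotation L₁/(3EI) + L₂/(3EI) = 5.6/EI.
Slope continuity at B: θ_0 = M_B·5.6/EI, so M_B = 1014/5.6 = 181.1 kip·ft (hogging).
Span AB, ΣM about A with M_B applied at B: R_B^{AB}·9.6 = 653.8 + 181.1, so R_B^{AB} = 86.97 kip and R_A = 166.8 − 86.97 = 79.83 kip.
Span BC, ΣM about C: R_B^{BC}·7.2 = 485.6 + 181.1, so R_B^{BC} = 92.6 kip and R_C = 112.4 − 92.6 = 19.8 kip.
R_B = 86.97 + 92.6 = 179.6 kip.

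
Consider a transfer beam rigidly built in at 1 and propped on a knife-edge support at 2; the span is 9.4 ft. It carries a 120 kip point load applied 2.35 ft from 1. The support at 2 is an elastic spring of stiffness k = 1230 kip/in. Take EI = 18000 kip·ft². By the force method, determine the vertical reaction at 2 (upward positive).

R_2 = 10.27 kip

Remove the prop at 2; the released (primary) structure is a cantilever built in at 1.
Deflection at 2 on the released cantilever, summing each load's contribution:
  point load 120 at a = 2.35: Pa²(3L − a)/(6EI) = 2855/EI
Flexibility coefficient — unit upward force at 2: δ_{22} = L³/(3EI) = 276.9/EI.
With EI = 18000 kip·ft²: δ_0 = 0.15862 ft and δ_{22} = 0.015381 ft/kip.
Compatibility — the spring shortens by R_2/k under the reaction it provides: δ_0 − R_2·δ_{22} = R_2/k. With 1/k = 1/(1230×12) ft/kip = 0.000068 ft/kip, R_2 = δ_0 / (δ_{22} + 1/k) = 0.15862 / (0.015381 + 0.000068) = 10.27 kip.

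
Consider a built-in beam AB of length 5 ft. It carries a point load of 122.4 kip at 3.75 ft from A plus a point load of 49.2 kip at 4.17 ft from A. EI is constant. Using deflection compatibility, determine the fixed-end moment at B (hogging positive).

Release both end moments; the primary structure is a simply-supported span AB with redundants M_A and M_B.
Simple-span end rotations at A and B under the given loads:
  at A: point load 122.4 at a = 3.75: Pab(L + b)/(6LEI) = 119.5/EI
  at B: point load 122.4 at a = 3.75: Pab(L + a)/(6LEI) = 167.3/EI
  at A: point load 49.2 at a = 4.17: Pab(L + b)/(6LEI) = 33.09/EI
  at B: point load 49.2 at a = 4.17: Pab(L + a)/(6LEI) = 52.05/EI
  θ_A0 = 152.6/EI,  θ_B0 = 219.4/EI
Flexibility coefficients: a unit moment at one end gives L/(3EI) there and L/(6EI) at the far end, so f₁₁ = f₂₂ = 1.667/EI and f₁₂ = f₂₁ = 0.8333/EI.
Compatibility — zero rotation at each built-in end:
  1.667 M_A + 0.8333 M_B = 152.6
  0.8333 M_A + 1.667 M_B = 219.4
Solving the pair gives M_A = 34.34 kip·ft and M_B = 114.5 kip·ft (hogging).

M_B = 114.5 kip·ft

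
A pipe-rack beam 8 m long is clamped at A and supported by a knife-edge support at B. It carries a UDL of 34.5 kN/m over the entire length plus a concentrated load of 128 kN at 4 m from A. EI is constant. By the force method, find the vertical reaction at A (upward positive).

Take the reaction at B as the redundant and release it; the primary structure is a cantilever fixed at A.
Primary-structure tip deflection at B by superposition:
  UDL 34.5: wL⁴/(8EI) = 17664/EI
  point load 128 at a = 4: Pa²(3L − a)/(6EI) = 6827/EI
  δ_0 = 24491/EI
Tip deflection under a unit load at B: L³/(3EI) = 170.7/EI.
Compatibility at B: δ_0 − R_B·δ_{BB} = 0, so R_B = 24491/170.7 = 143.5 kN.
Vertical equilibrium: R_A = ΣP − R_B = 404 − 143.5 = 260.5 kN.

R_A = 260.5 kN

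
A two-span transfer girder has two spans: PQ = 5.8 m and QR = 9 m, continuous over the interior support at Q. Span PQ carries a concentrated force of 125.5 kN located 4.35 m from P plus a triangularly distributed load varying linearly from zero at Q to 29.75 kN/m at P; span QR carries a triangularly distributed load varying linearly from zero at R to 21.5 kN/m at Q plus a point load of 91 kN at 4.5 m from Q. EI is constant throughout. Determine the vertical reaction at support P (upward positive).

R_P = 48.61 kN

Take M_Q as the redundant. Released structure: two simple spans PQ and QR with a hinge at Q.
Discontinuity in slope at Q on the released structure — sum the simple-span end rotations:
  span PQ: point load 125.5 at a = 4.35: Pab(L + a)/(6LEI) = 230.9/EI
  span PQ: triangular load, peak 29.75: 7w₀L³/(360EI) = 112.9/EI
  span QR: triangular load, peak 21.5: w₀L³/(45EI) = 348.3/EI
  span QR: point load 91 at a = 4.5: Pab(L + b)/(6LEI) = 460.7/EI
  relative rotation θ_0 = (343.7 + 809)/EI = 1153/EI
A unit hogging moment at Q produces rotation L₁/(3EI) + L₂/(3EI) = 4.933/EI.
Compatibility: M_Q·(L₁+L₂)/(3EI) = θ_0, giving M_Q = 233.7 kN·m (hogging).
Span PQ, ΣM about P with M_Q applied at Q: R_Q^{PQ}·5.8 = 712.7 + 233.7, so R_Q^{PQ} = 163.2 kN and R_P = 211.8 − 163.2 = 48.61 kN.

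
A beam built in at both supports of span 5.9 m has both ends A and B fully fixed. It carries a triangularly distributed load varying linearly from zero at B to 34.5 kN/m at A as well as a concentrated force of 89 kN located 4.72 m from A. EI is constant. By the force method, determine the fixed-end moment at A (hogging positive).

M_A = 76.85 kN·m

Take the two fixed-end moments M_A, M_B as redundants; the released structure is the simple span AB.
Simple-span end rotations at A and B under the given loads:
  at A: triangular load, peak 34.5: w₀L³/(45EI) = 157.5/EI
  at B: triangular load, peak 34.5: 7w₀L³/(360EI) = 137.8/EI
  at A: point load 89 at a = 4.72: Pab(L + b)/(6LEI) = 99.14/EI
  at B: point load 89 at a = 4.72: Pab(L + a)/(6LEI) = 148.7/EI
  θ_A0 = 256.6/EI,  θ_B0 = 286.5/EI
Flexibility coefficients: a unit moment at one end gives L/(3EI) there and L/(6EI) at the far end, so f₁₁ = f₂₂ = 1.967/EI and f₁₂ = f₂₁ = 0.9833/EI.
Compatibility — zero rotation at each built-in end:
  1.967 M_A + 0.9833 M_B = 256.6
  0.9833 M_A + 1.967 M_B = 286.5
Solving the pair gives M_A = 76.85 kN·m and M_B = 107.2 kN·m (hogging).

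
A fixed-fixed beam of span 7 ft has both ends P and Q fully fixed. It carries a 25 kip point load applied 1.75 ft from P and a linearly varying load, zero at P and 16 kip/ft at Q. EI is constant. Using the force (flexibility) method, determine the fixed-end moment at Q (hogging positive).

Release both end moments; the primary structure is a simply-supported span PQ with redundants M_P and M_Q.
Simple-span end rotations at P and Q under the given loads:
  at P: point load 25 at a = 1.75: Pab(L + b)/(6LEI) = 66.99/EI
  at Q: point load 25 at a = 1.75: Pab(L + a)/(6LEI) = 47.85/EI
  at P: triangular load, peak 16: 7w₀L³/(360EI) = 106.7/EI
  at Q: triangular load, peak 16: w₀L³/(45EI) = 122/EI
  θ_P0 = 173.7/EI,  θ_Q0 = 169.8/EI
Flexibility coefficients: a unit moment at one end gives L/(3EI) there and L/(6EI) at the far end, so f₁₁ = f₂₂ = 2.333/EI and f₁₂ = f₂₁ = 1.167/EI.
Compatibility — zero rotation at each built-in end:
  2.333 M_P + 1.167 M_Q = 173.7
  1.167 M_P + 2.333 M_Q = 169.8
Solving the pair gives M_P = 50.74 kip·ft and M_Q = 47.4 kip·ft (hogging).

M_Q = 47.4 kip·ft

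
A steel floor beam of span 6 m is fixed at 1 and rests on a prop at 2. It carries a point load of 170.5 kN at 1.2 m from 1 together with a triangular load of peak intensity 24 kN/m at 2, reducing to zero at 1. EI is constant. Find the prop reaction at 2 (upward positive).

Take the reaction at 2 as the redundant and release it; the primary structure is a cantilever fixed at 1.
Free-end deflection of the primary structure under the applied loading (downward +):
  point load 170.5 at a = 1.2: Pa²(3L − a)/(6EI) = 687.5/EI
  triangular load, peak 24 at the free end: 11w₀L⁴/(120EI) = 2851/EI
  δ_0 = 3539/EI
Flexibility coefficient — unit upward force at 2: δ_{22} = L³/(3EI) = 72/EI.
Compatibility at 2: δ_0 − R_2·δ_{22} = 0, so R_2 = 3539/72 = 49.15 kN.

R_2 = 49.15 kN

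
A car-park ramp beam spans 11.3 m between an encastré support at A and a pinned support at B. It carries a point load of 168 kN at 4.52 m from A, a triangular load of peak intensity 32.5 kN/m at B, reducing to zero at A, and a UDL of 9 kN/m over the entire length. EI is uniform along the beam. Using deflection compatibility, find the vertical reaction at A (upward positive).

Release the roller at B. Primary structure: cantilever fixed at A.
Deflection at B on the released cantilever, summing each load's contribution:
  point load 168 at a = 4.52: Pa²(3L − a)/(6EI) = 16807/EI
  triangular load, peak 32.5 at the free end: 11w₀L⁴/(120EI) = 48575/EI
  UDL 9: wL⁴/(8EI) = 18343/EI
  δ_0 = 83724/EI
Flexibility coefficient — unit upward force at B: δ_{BB} = L³/(3EI) = 481/EI.
The prop prevents deflection at B: R_B = δ_0/δ_{BB} = 83724/481 = 174.1 kN.
Vertical equilibrium: R_A = ΣP − R_B = 453.3 − 174.1 = 279.2 kN.

R_A = 279.2 kN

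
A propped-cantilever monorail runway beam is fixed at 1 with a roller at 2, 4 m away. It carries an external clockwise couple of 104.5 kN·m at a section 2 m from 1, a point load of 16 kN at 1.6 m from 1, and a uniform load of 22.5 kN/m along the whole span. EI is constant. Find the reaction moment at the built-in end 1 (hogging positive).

M_1 = 44.23 kN·m

Release the roller at 2. Primary structure: cantilever fixed at 1.
Deflection at 2 on the released cantilever, summing each load's contribution:
  clockwise couple 104.5 at a = 2: M₀a(2L − a)/(2EI) = 627/EI
  point load 16 at a = 1.6: Pa²(3L − a)/(6EI) = 71/EI
  UDL 22.5: wL⁴/(8EI) = 720/EI
  δ_0 = 1418/EI
Tip deflection under a unit load at 2: L³/(3EI) = 21.33/EI.
Compatibility at 2: δ_0 − R_2·δ_{22} = 0, so R_2 = 1418/21.33 = 66.47 kN.
Moment equilibrium about 1: M_1 = Σ(load moments about 1) − R_2·L = 310.1 − 66.47×4 = 44.23 kN·m.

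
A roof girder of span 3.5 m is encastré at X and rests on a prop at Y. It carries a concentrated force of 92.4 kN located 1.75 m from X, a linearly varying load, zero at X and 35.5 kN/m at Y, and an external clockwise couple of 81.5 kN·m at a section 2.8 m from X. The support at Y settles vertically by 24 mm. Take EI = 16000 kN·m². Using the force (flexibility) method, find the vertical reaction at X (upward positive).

Choose R_Y as the redundant. The primary structure is the cantilever fixed at X.
Deflection at Y on the released cantilever, summing each load's contribution:
  point load 92.4 at a = 1.75: Pa²(3L − a)/(6EI) = 412.7/EI
  triangular load, peak 35.5 at the free end: 11w₀L⁴/(120EI) = 488.3/EI
  clockwise couple 81.5 at a = 2.8: M₀a(2L − a)/(2EI) = 479.2/EI
  δ_0 = 1380/EI
Tip deflection under a unit load at Y: L³/(3EI) = 14.29/EI.
With EI = 16000 kN·m²: δ_0 = 0.086264 m and δ_{YY} = 0.000893 m/kN.
Compatibility — the beam at Y must follow the support down by 0.024 m: δ_0 − R_Y·δ_{YY} = 0.024, so R_Y = (0.086264 − 0.024)/0.000893 = 69.71 kN.
Vertical equilibrium: R_X = ΣP − R_Y = 154.5 − 69.71 = 84.82 kN.

R_X = 84.82 kN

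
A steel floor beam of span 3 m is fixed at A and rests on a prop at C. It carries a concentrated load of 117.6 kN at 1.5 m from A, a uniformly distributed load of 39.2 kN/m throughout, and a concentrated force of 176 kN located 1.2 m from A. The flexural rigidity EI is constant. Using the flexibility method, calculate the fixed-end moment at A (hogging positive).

Choose R_C as the redundant. The primary structure is the cantilever fixed at A.
Free-end deflection of the primary structure under the applied loading (downward +):
  point load 117.6 at a = 1.5: Pa²(3L − a)/(6EI) = 330.8/EI
  UDL 39.2: wL⁴/(8EI) = 396.9/EI
  point load 176 at a = 1.2: Pa²(3L − a)/(6EI) = 329.5/EI
  δ_0 = 1057/EI
Flexibility coefficient — unit upward force at C: δ_{CC} = L³/(3EI) = 9/EI.
Compatibility at C: δ_0 − R_C·δ_{CC} = 0, so R_C = 1057/9 = 117.5 kN.
Moment equilibrium about A: M_A = Σ(load moments about A) − R_C·L = 564 − 117.5×3 = 211.6 kN·m.

M_A = 211.6 kN·m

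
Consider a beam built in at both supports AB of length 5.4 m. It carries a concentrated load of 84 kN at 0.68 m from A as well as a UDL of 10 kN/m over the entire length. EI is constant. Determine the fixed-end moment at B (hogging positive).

Release both end moments; the primary structure is a simply-supported span AB with redundants M_A and M_B.
Simple-span end rotations at A and B under the given loads:
  at A: point load 84 at a = 0.68: Pab(L + b)/(6LEI) = 84.21/EI
  at B: point load 84 at a = 0.68: Pab(L + a)/(6LEI) = 50.59/EI
  at A: UDL 10: wL³/(24EI) = 65.61/EI
  at B: UDL 10: wL³/(24EI) = 65.61/EI
  θ_A0 = 149.8/EI,  θ_B0 = 116.2/EI
Flexibility coefficients: a unit moment at one end gives L/(3EI) there and L/(6EI) at the far end, so f₁₁ = f₂₂ = 1.8/EI and f₁₂ = f₂₁ = 0.9/EI.
Compatibility — zero rotation at each built-in end:
  1.8 M_A + 0.9 M_B = 149.8
  0.9 M_A + 1.8 M_B = 116.2
Solving the pair gives M_A = 67.94 kN·m and M_B = 30.59 kN·m (hogging).

M_B = 30.59 kN·m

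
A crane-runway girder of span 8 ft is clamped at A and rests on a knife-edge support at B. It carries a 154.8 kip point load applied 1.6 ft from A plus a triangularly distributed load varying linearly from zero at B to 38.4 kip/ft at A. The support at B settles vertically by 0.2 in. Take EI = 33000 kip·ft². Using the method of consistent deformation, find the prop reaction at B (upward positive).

Release the roller at B. Primary structure: cantilever fixed at A.
Primary-structure tip deflection at B by superposition:
  point load 154.8 at a = 1.6: Pa²(3L − a)/(6EI) = 1479/EI
  triangular load, peak 38.4 at the fixed end: w₀L⁴/(30EI) = 5243/EI
  δ_0 = 6722/EI
Tip deflection under a unit load at B: L³/(3EI) = 170.7/EI.
With EI = 33000 kip·ft²: δ_0 = 0.20371 ft and δ_{BB} = 0.005172 ft/kip.
Compatibility — the beam at B must follow the support down by 0.01667 ft: δ_0 − R_B·δ_{BB} = 0.01667, so R_B = (0.20371 − 0.01667)/0.005172 = 36.17 kip.

R_B = 36.17 kip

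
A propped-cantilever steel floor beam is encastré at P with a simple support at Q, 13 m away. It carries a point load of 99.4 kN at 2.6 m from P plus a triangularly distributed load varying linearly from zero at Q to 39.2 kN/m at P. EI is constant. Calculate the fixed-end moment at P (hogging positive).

M_P = 627.7 kN·m

Remove the prop at Q; the released (primary) structure is a cantilever built in at P.
Free-end deflection of the primary structure under the applied loading (downward +):
  point load 99.4 at a = 2.6: Pa²(3L − a)/(6EI) = 4076/EI
  triangular load, peak 39.2 at the fixed end: w₀L⁴/(30EI) = 37320/EI
  δ_0 = 41396/EI
Flexibility coefficient — unit upward force at Q: δ_{QQ} = L³/(3EI) = 732.3/EI.
The prop prevents deflection at Q: R_Q = δ_0/δ_{QQ} = 41396/732.3 = 56.53 kN.
Moment equilibrium about P: M_P = Σ(load moments about P) − R_Q·L = 1363 − 56.53×13 = 627.7 kN·m.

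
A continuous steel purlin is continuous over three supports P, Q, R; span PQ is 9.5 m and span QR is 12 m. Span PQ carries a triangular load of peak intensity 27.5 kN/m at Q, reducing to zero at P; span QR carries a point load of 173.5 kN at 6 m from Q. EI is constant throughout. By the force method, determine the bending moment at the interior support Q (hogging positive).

M_Q = 291 kN·m

Insert a hinge at Q; M_Q is the redundant, and each span becomes simply supported.
Discontinuity in slope at Q on the released structure — sum the simple-span end rotations:
  span PQ: triangular load, peak 27.5: w₀L³/(45EI) = 524/EI
  span QR: point load 173.5 at a = 6: Pab(L + b)/(6LEI) = 1562/EI
  relative rotation θ_0 = (524 + 1562)/EI = 2085/EI
A unit hogging moment at Q produces rotation L₁/(3EI) + L₂/(3EI) = 7.167/EI.
Slope continuity at Q: θ_0 = M_Q·7.167/EI, so M_Q = 2085/7.167 = 291 kN·m (hogging).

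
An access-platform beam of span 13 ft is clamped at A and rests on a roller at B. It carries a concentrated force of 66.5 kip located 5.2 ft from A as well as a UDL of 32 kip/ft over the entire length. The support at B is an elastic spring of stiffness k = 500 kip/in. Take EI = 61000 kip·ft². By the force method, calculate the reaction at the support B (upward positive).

R_B = 167.5 kip

Choose R_B as the redundant. The primary structure is the cantilever fixed at A.
Primary-structure tip deflection at B by superposition:
  point load 66.5 at a = 5.2: Pa²(3L − a)/(6EI) = 10130/EI
  UDL 32: wL⁴/(8EI) = 114244/EI
  δ_0 = 124374/EI
Flexibility coefficient — unit upward force at B: δ_{BB} = L³/(3EI) = 732.3/EI.
With EI = 61000 kip·ft²: δ_0 = 2.0389 ft and δ_{BB} = 0.012005 ft/kip.
Compatibility — the spring shortens by R_B/k under the reaction it provides: δ_0 − R_B·δ_{BB} = R_B/k. With 1/k = 1/(500×12) ft/kip = 0.000167 ft/kip, R_B = δ_0 / (δ_{BB} + 1/k) = 2.0389 / (0.012005 + 0.000167) = 167.5 kip.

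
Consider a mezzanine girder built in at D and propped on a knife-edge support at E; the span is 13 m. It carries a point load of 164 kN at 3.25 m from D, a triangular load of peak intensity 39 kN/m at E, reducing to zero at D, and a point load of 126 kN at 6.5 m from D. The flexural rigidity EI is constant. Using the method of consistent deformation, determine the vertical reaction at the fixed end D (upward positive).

R_D = 350.6 kN

Choose R_E as the redundant. The primary structure is the cantilever fixed at D.
Free-end deflection of the primary structure under the applied loading (downward +):
  point load 164 at a = 3.25: Pa²(3L − a)/(6EI) = 10321/EI
  triangular load, peak 39 at the free end: 11w₀L⁴/(120EI) = 102106/EI
  point load 126 at a = 6.5: Pa²(3L − a)/(6EI) = 28836/EI
  δ_0 = 141263/EI
Tip deflection under a unit load at E: L³/(3EI) = 732.3/EI.
The prop prevents deflection at E: R_E = δ_0/δ_{EE} = 141263/732.3 = 192.9 kN.
Vertical equilibrium: R_D = ΣP − R_E = 543.5 − 192.9 = 350.6 kN.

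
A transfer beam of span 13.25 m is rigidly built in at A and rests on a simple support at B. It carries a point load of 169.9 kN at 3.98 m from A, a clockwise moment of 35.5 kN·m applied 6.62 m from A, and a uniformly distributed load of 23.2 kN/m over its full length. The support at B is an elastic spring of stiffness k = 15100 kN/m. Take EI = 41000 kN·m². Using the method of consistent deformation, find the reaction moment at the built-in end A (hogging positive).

Remove the prop at B; the released (primary) structure is a cantilever built in at A.
Primary-structure tip deflection at B by superposition:
  point load 169.9 at a = 3.98: Pa²(3L − a)/(6EI) = 16045/EI
  clockwise couple 35.5 at a = 6.62: M₀a(2L − a)/(2EI) = 2336/EI
  UDL 23.2: wL⁴/(8EI) = 89384/EI
  δ_0 = 107765/EI
Tip deflection under a unit load at B: L³/(3EI) = 775.4/EI.
With EI = 41000 kN·m²: δ_0 = 2.6284 m and δ_{BB} = 0.018912 m/kN.
Compatibility — the spring shortens by R_B/k under the reaction it provides: δ_0 − R_B·δ_{BB} = R_B/k. With 1/k = 0.000066 m/kN, R_B = δ_0 / (δ_{BB} + 1/k) = 2.6284 / (0.018912 + 0.000066) = 138.5 kN.
Moment equilibrium about A: M_A = Σ(load moments about A) − R_B·L = 2748 − 138.5×13.25 = 913.2 kN·m.

M_A = 913.2 kN·m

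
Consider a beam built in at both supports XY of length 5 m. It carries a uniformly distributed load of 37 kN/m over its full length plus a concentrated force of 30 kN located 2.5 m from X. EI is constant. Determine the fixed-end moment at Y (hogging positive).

Take the two fixed-end moments M_X, M_Y as redundants; the released structure is the simple span XY.
End rotations of the released simple span under the applied load (×1/EI):
  at X: UDL 37: wL³/(24EI) = 192.7/EI
  at Y: UDL 37: wL³/(24EI) = 192.7/EI
  at X: point load 30 at a = 2.5: Pab(L + b)/(6LEI) = 46.88/EI
  at Y: point load 30 at a = 2.5: Pab(L + a)/(6LEI) = 46.88/EI
  θ_X0 = 239.6/EI,  θ_Y0 = 239.6/EI
Flexibility coefficients: a unit moment at one end gives L/(3EI) there and L/(6EI) at the far end, so f₁₁ = f₂₂ = 1.667/EI and f₁₂ = f₂₁ = 0.8333/EI.
Compatibility — zero rotation at each built-in end:
  1.667 M_X + 0.8333 M_Y = 239.6
  0.8333 M_X + 1.667 M_Y = 239.6
Solving the pair gives M_X = 95.83 kN·m and M_Y = 95.83 kN·m (hogging).

M_Y = 95.83 kN·m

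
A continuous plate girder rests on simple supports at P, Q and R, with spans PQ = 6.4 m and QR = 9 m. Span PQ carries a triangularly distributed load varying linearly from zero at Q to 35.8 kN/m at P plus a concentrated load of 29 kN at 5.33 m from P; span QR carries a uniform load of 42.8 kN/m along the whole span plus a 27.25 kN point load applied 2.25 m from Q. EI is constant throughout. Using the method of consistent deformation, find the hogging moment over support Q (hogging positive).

Insert a hinge at Q; M_Q is the redundant, and each span becomes simply supported.
End slopes at the hinge Q, treating each span as simply supported:
  span PQ: triangular load, peak 35.8: 7w₀L³/(360EI) = 182.5/EI
  span PQ: point load 29 at a = 5.33: Pab(L + a)/(6LEI) = 50.52/EI
  span QR: UDL 42.8: wL³/(24EI) = 1300/EI
  span QR: point load 27.25 at a = 2.25: Pab(L + b)/(6LEI) = 120.7/EI
  relative rotation θ_0 = (233 + 1421)/EI = 1654/EI
A unit hogging moment at Q produces rotation L₁/(3EI) + L₂/(3EI) = 5.133/EI.
Compatibility: M_Q·(L₁+L₂)/(3EI) = θ_0, giving M_Q = 322.2 kN·m (hogging).

M_Q = 322.2 kN·m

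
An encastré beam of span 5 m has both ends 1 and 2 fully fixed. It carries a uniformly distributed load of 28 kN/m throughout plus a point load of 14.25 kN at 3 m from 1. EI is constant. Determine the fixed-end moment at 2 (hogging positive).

M_2 = 68.59 kN·m

Take the two fixed-end moments M_1, M_2 as redundants; the released structure is the simple span 12.
On the primary (simply-supported) span, the end slopes from the loading are:
  at 1: UDL 28: wL³/(24EI) = 145.8/EI
  at 2: UDL 28: wL³/(24EI) = 145.8/EI
  at 1: point load 14.25 at a = 3: Pab(L + b)/(6LEI) = 19.95/EI
  at 2: point load 14.25 at a = 3: Pab(L + a)/(6LEI) = 22.8/EI
  θ_10 = 165.8/EI,  θ_20 = 168.6/EI
Flexibility coefficients: a unit moment at one end gives L/(3EI) there and L/(6EI) at the far end, so f₁₁ = f₂₂ = 1.667/EI and f₁₂ = f₂₁ = 0.8333/EI.
Compatibility — zero rotation at each built-in end:
  1.667 M_1 + 0.8333 M_2 = 165.8
  0.8333 M_1 + 1.667 M_2 = 168.6
Solving the pair gives M_1 = 65.17 kN·m and M_2 = 68.59 kN·m (hogging).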